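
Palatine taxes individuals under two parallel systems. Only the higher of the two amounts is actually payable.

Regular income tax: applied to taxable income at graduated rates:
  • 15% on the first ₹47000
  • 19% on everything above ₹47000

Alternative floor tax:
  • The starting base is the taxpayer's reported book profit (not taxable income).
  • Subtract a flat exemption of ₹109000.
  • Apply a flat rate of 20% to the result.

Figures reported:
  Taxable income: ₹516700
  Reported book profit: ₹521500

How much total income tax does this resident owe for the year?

Regular income tax:
  ₹47000 × 15% = ₹7050
  ₹469700 × 19% = ₹89243
  → ₹96293

Alternative floor tax:
  Base (reported book profit): ₹521500
  Less exemption ₹109000 → base ₹412500
  ₹412500 × 20% = ₹82500

₹96293 > ₹82500, so the regular income tax governs.

₹96293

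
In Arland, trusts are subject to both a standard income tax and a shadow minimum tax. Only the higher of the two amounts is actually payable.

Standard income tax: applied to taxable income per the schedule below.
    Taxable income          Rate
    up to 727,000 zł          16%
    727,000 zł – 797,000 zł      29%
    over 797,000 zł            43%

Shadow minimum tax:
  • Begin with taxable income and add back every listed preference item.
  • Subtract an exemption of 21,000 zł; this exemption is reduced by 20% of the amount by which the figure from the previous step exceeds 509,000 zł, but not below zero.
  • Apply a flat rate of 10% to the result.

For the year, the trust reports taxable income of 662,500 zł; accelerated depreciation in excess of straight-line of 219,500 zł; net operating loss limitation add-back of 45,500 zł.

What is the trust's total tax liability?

106,000 zł

Shadow minimum tax:
  Adjusted income: 662,500 zł + 219,500 zł + 45,500 zł = 927,500 zł
  Exemption: 20% × (927,500 zł − 509,000 zł) = 83,700 zł ≥ 21,000 zł, so the exemption is fully phased out
  Base: 927,500 zł − 0 zł = 927,500 zł
  927,500 zł × 10% = 92,750 zł

Standard income tax:
  662,500 zł × 16% = 106,000 zł

106,000 zł > 92,750 zł, so the standard income tax governs.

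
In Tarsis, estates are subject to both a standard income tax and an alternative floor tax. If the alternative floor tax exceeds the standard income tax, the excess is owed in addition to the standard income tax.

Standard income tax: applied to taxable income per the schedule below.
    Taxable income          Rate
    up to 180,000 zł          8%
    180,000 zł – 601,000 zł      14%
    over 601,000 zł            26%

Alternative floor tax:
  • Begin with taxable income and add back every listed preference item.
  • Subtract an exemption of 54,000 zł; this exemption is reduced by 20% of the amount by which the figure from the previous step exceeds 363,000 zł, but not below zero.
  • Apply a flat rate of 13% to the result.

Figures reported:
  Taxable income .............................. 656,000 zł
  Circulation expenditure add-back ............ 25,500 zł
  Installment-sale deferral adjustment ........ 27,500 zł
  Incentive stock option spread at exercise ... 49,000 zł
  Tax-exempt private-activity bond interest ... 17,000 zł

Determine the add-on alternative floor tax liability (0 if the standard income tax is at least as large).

Alternative floor tax:
  Adjusted income: 656,000 zł + 25,500 zł + 27,500 zł + 49,000 zł + 17,000 zł = 775,000 zł
  Exemption: 20% × (775,000 zł − 363,000 zł) = 82,400 zł ≥ 54,000 zł, so the exemption is fully phased out
  Base: 775,000 zł − 0 zł = 775,000 zł
  775,000 zł × 13% = 100,750 zł

Standard income tax:
  180,000 zł × 8% = 14,400 zł
  421,000 zł × 14% = 58,940 zł
  55,000 zł × 26% = 14,300 zł
  → 87,640 zł

Excess of alternative floor tax over standard income tax: 100,750 zł − 87,640 zł = 13,110 zł.

13,110 zł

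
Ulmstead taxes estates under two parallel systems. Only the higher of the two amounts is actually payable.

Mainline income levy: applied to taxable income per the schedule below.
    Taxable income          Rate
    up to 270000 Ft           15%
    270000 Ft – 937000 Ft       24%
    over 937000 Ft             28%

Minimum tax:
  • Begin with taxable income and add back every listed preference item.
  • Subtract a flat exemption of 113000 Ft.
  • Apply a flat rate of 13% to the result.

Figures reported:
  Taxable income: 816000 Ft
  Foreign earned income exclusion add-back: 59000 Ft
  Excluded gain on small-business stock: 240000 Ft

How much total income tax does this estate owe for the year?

Mainline income levy:
  270000 Ft × 15% = 40500 Ft
  546000 Ft × 24% = 131040 Ft
  → 171540 Ft

Minimum tax:
  Adjusted income: 816000 Ft + 59000 Ft + 240000 Ft = 1115000 Ft
  Less exemption 113000 Ft → base 1002000 Ft
  1002000 Ft × 13% = 130260 Ft

171540 Ft > 130260 Ft, so the mainline income levy governs.

171540 Ft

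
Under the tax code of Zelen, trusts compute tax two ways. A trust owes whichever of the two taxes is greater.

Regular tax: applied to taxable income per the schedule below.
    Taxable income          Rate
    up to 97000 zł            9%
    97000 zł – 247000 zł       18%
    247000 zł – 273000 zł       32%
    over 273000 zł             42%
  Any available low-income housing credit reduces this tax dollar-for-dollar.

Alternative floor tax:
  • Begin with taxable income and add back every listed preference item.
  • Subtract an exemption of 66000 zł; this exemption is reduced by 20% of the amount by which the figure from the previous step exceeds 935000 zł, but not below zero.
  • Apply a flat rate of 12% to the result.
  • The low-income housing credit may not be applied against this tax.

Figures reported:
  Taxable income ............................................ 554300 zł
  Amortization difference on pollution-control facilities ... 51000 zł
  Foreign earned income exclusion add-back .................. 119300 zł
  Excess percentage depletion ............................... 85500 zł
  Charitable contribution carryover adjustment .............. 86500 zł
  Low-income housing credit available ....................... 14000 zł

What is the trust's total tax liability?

Regular tax:
  97000 zł × 9% = 8730 zł
  150000 zł × 18% = 27000 zł
  26000 zł × 32% = 8320 zł
  281300 zł × 42% = 118146 zł
  → 162196 zł
  Less low-income housing credit 14000 zł → 148196 zł

Alternative floor tax:
  Adjusted income: 554300 zł + 51000 zł + 119300 zł + 85500 zł + 86500 zł = 896600 zł
  Exemption: 896600 zł ≤ 935000 zł, so full 66000 zł applies
  Base: 896600 zł − 66000 zł = 830600 zł
  830600 zł × 12% = 99672 zł

148196 zł > 99672 zł, so the regular tax governs.

148196 zł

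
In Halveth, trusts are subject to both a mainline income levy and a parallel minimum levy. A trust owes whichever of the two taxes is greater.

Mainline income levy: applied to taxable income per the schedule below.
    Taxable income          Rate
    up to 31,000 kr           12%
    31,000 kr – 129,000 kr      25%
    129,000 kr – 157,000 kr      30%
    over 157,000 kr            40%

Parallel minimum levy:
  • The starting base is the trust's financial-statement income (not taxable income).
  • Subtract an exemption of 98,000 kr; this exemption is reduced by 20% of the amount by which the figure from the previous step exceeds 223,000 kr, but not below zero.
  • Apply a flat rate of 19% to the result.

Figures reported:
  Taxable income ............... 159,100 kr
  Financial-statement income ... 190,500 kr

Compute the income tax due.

37,460 kr

Parallel minimum levy:
  Base (financial-statement income): 190,500 kr
  Exemption: 190,500 kr ≤ 223,000 kr, so full 98,000 kr applies
  Base: 190,500 kr − 98,000 kr = 92,500 kr
  92,500 kr × 19% = 17,575 kr

Mainline income levy:
  31,000 kr × 12% = 3,720 kr
  98,000 kr × 25% = 24,500 kr
  28,000 kr × 30% = 8,400 kr
  2,100 kr × 40% = 840 kr
  → 37,460 kr

37,460 kr > 17,575 kr, so the mainline income levy governs.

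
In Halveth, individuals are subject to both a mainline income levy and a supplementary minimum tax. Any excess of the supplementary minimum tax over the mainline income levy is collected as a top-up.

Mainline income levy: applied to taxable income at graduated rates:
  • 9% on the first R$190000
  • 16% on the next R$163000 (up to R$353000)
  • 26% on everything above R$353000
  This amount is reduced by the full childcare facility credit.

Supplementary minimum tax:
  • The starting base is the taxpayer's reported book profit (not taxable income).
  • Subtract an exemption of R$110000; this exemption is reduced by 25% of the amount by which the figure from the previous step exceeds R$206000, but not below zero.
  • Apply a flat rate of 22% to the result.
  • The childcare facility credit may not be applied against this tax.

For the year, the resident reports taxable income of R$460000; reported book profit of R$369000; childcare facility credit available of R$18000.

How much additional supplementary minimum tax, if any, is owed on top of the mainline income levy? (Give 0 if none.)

R$12945

Mainline income levy:
  R$190000 × 9% = R$17100
  R$163000 × 16% = R$26080
  R$107000 × 26% = R$27820
  → R$71000
  Less childcare facility credit R$18000 → R$53000

Supplementary minimum tax:
  Base (reported book profit): R$369000
  Exemption: R$110000 − 25% × (R$369000 − R$206000) = R$110000 − R$40750 = R$69250
  Base: R$369000 − R$69250 = R$299750
  R$299750 × 22% = R$65945

Excess of supplementary minimum tax over mainline income levy: R$65945 − R$53000 = R$12945.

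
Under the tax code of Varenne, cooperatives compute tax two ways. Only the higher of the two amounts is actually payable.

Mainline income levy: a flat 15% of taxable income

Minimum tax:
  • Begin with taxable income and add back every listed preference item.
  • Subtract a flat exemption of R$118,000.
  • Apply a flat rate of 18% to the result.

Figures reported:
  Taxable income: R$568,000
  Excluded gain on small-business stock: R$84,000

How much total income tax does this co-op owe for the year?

R$96,120

Minimum tax:
  Adjusted income: R$568,000 + R$84,000 = R$652,000
  Less exemption R$118,000 → base R$534,000
  R$534,000 × 18% = R$96,120

Mainline income levy:
  R$568,000 × 15% = R$85,200

R$96,120 > R$85,200, so the minimum tax is the binding amount.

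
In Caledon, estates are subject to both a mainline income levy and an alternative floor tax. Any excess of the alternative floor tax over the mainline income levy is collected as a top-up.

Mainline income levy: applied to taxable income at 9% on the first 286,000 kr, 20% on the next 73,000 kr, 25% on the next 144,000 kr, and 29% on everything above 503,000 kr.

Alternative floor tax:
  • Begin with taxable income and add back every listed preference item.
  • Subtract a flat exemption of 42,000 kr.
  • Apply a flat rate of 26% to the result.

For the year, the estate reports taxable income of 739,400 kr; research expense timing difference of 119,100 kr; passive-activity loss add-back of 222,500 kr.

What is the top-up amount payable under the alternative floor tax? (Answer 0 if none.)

125,244 kr

Mainline income levy:
  286,000 kr × 9% = 25,740 kr
  73,000 kr × 20% = 14,600 kr
  144,000 kr × 25% = 36,000 kr
  236,400 kr × 29% = 68,556 kr
  → 144,896 kr

Alternative floor tax:
  Adjusted income: 739,400 kr + 119,100 kr + 222,500 kr = 1,081,000 kr
  Less exemption 42,000 kr → base 1,039,000 kr
  1,039,000 kr × 26% = 270,140 kr

Excess of alternative floor tax over mainline income levy: 270,140 kr − 144,896 kr = 125,244 kr.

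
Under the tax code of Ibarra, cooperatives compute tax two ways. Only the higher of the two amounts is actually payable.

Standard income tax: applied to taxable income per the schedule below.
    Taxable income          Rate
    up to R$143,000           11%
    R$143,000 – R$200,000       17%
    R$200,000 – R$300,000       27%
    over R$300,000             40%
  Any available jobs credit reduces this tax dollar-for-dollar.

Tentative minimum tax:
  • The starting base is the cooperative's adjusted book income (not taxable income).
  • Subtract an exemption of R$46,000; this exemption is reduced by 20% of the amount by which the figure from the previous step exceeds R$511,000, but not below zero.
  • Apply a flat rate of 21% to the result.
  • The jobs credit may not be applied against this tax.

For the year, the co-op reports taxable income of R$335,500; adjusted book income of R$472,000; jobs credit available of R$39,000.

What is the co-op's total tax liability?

R$89,460

Tentative minimum tax:
  Base (adjusted book income): R$472,000
  Exemption: R$472,000 ≤ R$511,000, so full R$46,000 applies
  Base: R$472,000 − R$46,000 = R$426,000
  R$426,000 × 21% = R$89,460

Standard income tax:
  R$143,000 × 11% = R$15,730
  R$57,000 × 17% = R$9,690
  R$100,000 × 27% = R$27,000
  R$35,500 × 40% = R$14,200
  → R$66,620
  Less jobs credit R$39,000 → R$27,620

R$89,460 > R$27,620, so the tentative minimum tax is the binding amount.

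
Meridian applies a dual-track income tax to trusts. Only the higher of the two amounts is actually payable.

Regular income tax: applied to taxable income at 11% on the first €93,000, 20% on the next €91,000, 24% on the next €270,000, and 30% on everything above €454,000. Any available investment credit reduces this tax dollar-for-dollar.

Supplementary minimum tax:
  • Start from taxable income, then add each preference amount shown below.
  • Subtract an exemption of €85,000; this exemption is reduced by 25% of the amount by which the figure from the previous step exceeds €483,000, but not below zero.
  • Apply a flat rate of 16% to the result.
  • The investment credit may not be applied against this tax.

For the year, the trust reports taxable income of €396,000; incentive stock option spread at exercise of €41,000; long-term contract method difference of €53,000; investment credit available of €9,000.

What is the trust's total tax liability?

€70,310

Supplementary minimum tax:
  Adjusted income: €396,000 + €41,000 + €53,000 = €490,000
  Exemption: €85,000 − 25% × (€490,000 − €483,000) = €85,000 − €1,750 = €83,250
  Base: €490,000 − €83,250 = €406,750
  €406,750 × 16% = €65,080

Regular income tax:
  €93,000 × 11% = €10,230
  €91,000 × 20% = €18,200
  €212,000 × 24% = €50,880
  → €79,310
  Less investment credit €9,000 → €70,310

€70,310 > €65,080, so the regular income tax governs.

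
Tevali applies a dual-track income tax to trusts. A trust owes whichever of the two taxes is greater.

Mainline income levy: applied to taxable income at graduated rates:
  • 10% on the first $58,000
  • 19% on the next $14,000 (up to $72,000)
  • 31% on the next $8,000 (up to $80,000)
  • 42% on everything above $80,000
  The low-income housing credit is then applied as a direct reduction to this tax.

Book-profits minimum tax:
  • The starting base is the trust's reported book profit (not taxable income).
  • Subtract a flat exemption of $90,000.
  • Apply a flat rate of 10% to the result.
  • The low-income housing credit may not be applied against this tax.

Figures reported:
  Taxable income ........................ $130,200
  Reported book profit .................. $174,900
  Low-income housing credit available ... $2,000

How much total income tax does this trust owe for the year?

Book-profits minimum tax:
  Base (reported book profit): $174,900
  Less exemption $90,000 → base $84,900
  $84,900 × 10% = $8,490

Mainline income levy:
  $58,000 × 10% = $5,800
  $14,000 × 19% = $2,660
  $8,000 × 31% = $2,480
  $50,200 × 42% = $21,084
  → $32,024
  Less low-income housing credit $2,000 → $30,024

$30,024 > $8,490, so the mainline income levy governs.

$30,024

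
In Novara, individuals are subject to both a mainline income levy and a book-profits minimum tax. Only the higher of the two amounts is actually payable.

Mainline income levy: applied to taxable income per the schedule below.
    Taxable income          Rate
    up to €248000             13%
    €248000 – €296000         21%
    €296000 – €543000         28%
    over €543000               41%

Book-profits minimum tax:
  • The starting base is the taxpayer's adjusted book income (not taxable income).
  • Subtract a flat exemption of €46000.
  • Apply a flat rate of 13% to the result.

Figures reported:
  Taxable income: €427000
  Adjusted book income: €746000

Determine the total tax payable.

Book-profits minimum tax:
  Base (adjusted book income): €746000
  Less exemption €46000 → base €700000
  €700000 × 13% = €91000

Mainline income levy:
  €248000 × 13% = €32240
  €48000 × 21% = €10080
  €131000 × 28% = €36680
  → €79000

€91000 > €79000, so the book-profits minimum tax is the binding amount.

€91000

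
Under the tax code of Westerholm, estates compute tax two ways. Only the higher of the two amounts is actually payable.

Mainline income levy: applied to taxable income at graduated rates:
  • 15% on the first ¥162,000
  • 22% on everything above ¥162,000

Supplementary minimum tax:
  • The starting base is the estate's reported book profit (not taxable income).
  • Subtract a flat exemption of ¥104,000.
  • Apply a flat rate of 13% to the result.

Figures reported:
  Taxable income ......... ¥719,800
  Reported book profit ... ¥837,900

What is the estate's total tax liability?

Supplementary minimum tax:
  Base (reported book profit): ¥837,900
  Less exemption ¥104,000 → base ¥733,900
  ¥733,900 × 13% = ¥95,407

Mainline income levy:
  ¥162,000 × 15% = ¥24,300
  ¥557,800 × 22% = ¥122,716
  → ¥147,016

¥147,016 > ¥95,407, so the mainline income levy governs.

¥147,016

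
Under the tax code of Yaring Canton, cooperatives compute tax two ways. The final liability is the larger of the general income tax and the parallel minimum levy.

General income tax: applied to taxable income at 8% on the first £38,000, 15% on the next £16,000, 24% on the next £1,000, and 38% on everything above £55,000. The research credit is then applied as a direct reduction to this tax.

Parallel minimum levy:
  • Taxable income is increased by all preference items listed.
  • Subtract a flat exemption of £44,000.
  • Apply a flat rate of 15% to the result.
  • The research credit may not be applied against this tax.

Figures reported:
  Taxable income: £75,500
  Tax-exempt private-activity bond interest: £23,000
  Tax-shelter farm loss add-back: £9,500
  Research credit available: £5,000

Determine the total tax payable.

General income tax:
  £38,000 × 8% = £3,040
  £16,000 × 15% = £2,400
  £1,000 × 24% = £240
  £20,500 × 38% = £7,790
  → £13,470
  Less research credit £5,000 → £8,470

Parallel minimum levy:
  Adjusted income: £75,500 + £23,000 + £9,500 = £108,000
  Less exemption £44,000 → base £64,000
  £64,000 × 15% = £9,600

£9,600 > £8,470, so the parallel minimum levy is the binding amount.

£9,600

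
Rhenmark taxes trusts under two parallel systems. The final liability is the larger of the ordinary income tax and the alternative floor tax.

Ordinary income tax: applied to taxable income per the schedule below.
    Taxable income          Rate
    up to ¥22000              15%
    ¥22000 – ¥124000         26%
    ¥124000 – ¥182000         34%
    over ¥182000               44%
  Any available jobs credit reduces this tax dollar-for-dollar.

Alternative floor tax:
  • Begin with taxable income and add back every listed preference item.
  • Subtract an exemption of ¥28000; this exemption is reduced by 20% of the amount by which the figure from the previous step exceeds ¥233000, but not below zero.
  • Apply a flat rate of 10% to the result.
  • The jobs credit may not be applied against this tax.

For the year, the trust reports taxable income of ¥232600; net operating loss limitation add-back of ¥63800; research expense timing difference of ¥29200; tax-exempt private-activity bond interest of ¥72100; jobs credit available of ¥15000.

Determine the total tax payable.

¥56804

Alternative floor tax:
  Adjusted income: ¥232600 + ¥63800 + ¥29200 + ¥72100 = ¥397700
  Exemption: 20% × (¥397700 − ¥233000) = ¥32940 ≥ ¥28000, so the exemption is fully phased out
  Base: ¥397700 − ¥0 = ¥397700
  ¥397700 × 10% = ¥39770

Ordinary income tax:
  ¥22000 × 15% = ¥3300
  ¥102000 × 26% = ¥26520
  ¥58000 × 34% = ¥19720
  ¥50600 × 44% = ¥22264
  → ¥71804
  Less jobs credit ¥15000 → ¥56804

¥56804 > ¥39770, so the ordinary income tax governs.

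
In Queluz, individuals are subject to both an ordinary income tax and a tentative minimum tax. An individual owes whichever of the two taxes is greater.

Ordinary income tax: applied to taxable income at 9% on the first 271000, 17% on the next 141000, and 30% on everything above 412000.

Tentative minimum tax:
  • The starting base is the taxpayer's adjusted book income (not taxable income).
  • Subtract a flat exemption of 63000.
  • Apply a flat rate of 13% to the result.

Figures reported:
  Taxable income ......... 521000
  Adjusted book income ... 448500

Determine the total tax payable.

81060

Ordinary income tax:
  271000 × 9% = 24390
  141000 × 17% = 23970
  109000 × 30% = 32700
  → 81060

Tentative minimum tax:
  Base (adjusted book income): 448500
  Less exemption 63000 → base 385500
  385500 × 13% = 50115

81060 > 50115, so the ordinary income tax governs.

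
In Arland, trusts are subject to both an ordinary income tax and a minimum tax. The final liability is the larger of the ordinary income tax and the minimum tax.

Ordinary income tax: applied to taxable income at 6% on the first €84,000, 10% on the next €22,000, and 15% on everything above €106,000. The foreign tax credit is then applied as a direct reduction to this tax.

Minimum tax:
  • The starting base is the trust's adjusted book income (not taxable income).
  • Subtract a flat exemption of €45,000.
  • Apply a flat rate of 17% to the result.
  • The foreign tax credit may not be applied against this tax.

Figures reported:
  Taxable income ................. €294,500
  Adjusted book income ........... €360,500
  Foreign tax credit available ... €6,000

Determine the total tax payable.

Minimum tax:
  Base (adjusted book income): €360,500
  Less exemption €45,000 → base €315,500
  €315,500 × 17% = €53,635

Ordinary income tax:
  €84,000 × 6% = €5,040
  €22,000 × 10% = €2,200
  €188,500 × 15% = €28,275
  → €35,515
  Less foreign tax credit €6,000 → €29,515

€53,635 > €29,515, so the minimum tax is the binding amount.

€53,635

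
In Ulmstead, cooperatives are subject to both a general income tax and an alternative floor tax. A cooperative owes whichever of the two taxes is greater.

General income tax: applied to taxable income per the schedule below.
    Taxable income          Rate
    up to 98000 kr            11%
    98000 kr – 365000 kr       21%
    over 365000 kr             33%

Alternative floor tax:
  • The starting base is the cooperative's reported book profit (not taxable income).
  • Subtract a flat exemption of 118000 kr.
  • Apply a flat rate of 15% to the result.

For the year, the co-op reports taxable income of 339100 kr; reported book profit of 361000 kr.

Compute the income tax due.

61411 kr

Alternative floor tax:
  Base (reported book profit): 361000 kr
  Less exemption 118000 kr → base 243000 kr
  243000 kr × 15% = 36450 kr

General income tax:
  98000 kr × 11% = 10780 kr
  241100 kr × 21% = 50631 kr
  → 61411 kr

61411 kr > 36450 kr, so the general income tax governs.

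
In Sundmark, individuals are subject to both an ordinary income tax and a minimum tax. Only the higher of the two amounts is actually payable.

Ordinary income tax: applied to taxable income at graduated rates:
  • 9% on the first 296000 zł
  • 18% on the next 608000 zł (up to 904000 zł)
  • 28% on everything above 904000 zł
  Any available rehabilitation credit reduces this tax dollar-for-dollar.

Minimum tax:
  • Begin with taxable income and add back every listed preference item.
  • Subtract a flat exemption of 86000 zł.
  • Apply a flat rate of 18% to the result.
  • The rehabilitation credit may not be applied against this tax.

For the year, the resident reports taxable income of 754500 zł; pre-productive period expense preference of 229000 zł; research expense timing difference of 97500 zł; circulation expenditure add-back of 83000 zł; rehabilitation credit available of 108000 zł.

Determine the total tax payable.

194040 zł

Minimum tax:
  Adjusted income: 754500 zł + 229000 zł + 97500 zł + 83000 zł = 1164000 zł
  Less exemption 86000 zł → base 1078000 zł
  1078000 zł × 18% = 194040 zł

Ordinary income tax:
  296000 zł × 9% = 26640 zł
  458500 zł × 18% = 82530 zł
  → 109170 zł
  Less rehabilitation credit 108000 zł → 1170 zł

194040 zł > 1170 zł, so the minimum tax is the binding amount.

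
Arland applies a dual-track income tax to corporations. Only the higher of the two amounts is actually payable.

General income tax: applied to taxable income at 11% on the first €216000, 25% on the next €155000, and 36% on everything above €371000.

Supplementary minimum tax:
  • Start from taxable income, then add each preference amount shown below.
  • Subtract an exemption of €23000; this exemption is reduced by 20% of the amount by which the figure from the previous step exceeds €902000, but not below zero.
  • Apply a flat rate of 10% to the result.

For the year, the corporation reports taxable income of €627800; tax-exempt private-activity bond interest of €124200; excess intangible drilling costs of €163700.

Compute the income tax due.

General income tax:
  €216000 × 11% = €23760
  €155000 × 25% = €38750
  €256800 × 36% = €92448
  → €154958

Supplementary minimum tax:
  Adjusted income: €627800 + €124200 + €163700 = €915700
  Exemption: €23000 − 20% × (€915700 − €902000) = €23000 − €2740 = €20260
  Base: €915700 − €20260 = €895440
  €895440 × 10% = €89544

€154958 > €89544, so the general income tax governs.

€154958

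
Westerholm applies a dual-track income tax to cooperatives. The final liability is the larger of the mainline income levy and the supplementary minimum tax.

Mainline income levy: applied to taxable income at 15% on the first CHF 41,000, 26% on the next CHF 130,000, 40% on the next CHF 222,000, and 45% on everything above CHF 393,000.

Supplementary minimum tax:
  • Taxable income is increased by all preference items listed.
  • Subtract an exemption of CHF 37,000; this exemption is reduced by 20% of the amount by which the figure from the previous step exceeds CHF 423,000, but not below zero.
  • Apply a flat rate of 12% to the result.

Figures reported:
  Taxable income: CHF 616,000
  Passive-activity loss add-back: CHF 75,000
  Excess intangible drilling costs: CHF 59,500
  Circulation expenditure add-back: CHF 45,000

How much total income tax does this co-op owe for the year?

CHF 229,100

Mainline income levy:
  CHF 41,000 × 15% = CHF 6,150
  CHF 130,000 × 26% = CHF 33,800
  CHF 222,000 × 40% = CHF 88,800
  CHF 223,000 × 45% = CHF 100,350
  → CHF 229,100

Supplementary minimum tax:
  Adjusted income: CHF 616,000 + CHF 75,000 + CHF 59,500 + CHF 45,000 = CHF 795,500
  Exemption: 20% × (CHF 795,500 − CHF 423,000) = CHF 74,500 ≥ CHF 37,000, so the exemption is fully phased out
  Base: CHF 795,500 − CHF 0 = CHF 795,500
  CHF 795,500 × 12% = CHF 95,460

CHF 229,100 > CHF 95,460, so the mainline income levy governs.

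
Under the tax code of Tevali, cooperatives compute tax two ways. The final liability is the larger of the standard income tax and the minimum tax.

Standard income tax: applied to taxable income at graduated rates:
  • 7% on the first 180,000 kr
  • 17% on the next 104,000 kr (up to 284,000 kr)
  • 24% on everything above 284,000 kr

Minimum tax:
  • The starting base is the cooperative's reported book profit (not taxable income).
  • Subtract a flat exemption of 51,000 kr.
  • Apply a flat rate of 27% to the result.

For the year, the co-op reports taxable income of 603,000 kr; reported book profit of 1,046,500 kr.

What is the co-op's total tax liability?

Standard income tax:
  180,000 kr × 7% = 12,600 kr
  104,000 kr × 17% = 17,680 kr
  319,000 kr × 24% = 76,560 kr
  → 106,840 kr

Minimum tax:
  Base (reported book profit): 1,046,500 kr
  Less exemption 51,000 kr → base 995,500 kr
  995,500 kr × 27% = 268,785 kr

268,785 kr > 106,840 kr, so the minimum tax is the binding amount.

268,785 kr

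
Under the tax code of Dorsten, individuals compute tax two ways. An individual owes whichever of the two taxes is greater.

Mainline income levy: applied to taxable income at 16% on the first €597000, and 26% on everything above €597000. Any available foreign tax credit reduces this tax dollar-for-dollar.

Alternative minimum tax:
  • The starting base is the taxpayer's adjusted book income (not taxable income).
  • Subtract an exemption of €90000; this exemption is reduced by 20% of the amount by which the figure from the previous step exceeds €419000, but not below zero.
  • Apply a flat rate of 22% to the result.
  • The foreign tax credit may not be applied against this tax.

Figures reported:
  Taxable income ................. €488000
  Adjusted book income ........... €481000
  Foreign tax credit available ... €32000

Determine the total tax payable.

Alternative minimum tax:
  Base (adjusted book income): €481000
  Exemption: €90000 − 20% × (€481000 − €419000) = €90000 − €12400 = €77600
  Base: €481000 − €77600 = €403400
  €403400 × 22% = €88748

Mainline income levy:
  €488000 × 16% = €78080
  Less foreign tax credit €32000 → €46080

€88748 > €46080, so the alternative minimum tax is the binding amount.

€88748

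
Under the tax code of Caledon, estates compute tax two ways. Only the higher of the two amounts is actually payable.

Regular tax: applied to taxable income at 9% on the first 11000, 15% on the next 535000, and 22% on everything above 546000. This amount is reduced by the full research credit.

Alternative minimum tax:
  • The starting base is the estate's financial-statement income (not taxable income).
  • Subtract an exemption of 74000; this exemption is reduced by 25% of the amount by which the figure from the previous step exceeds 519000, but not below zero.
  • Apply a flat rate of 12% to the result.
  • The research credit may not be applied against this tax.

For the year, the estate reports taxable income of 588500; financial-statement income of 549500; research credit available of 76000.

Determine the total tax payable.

57975

Regular tax:
  11000 × 9% = 990
  535000 × 15% = 80250
  42500 × 22% = 9350
  → 90590
  Less research credit 76000 → 14590

Alternative minimum tax:
  Base (financial-statement income): 549500
  Exemption: 74000 − 25% × (549500 − 519000) = 74000 − 7625 = 66375
  Base: 549500 − 66375 = 483125
  483125 × 12% = 57975

57975 > 14590, so the alternative minimum tax is the binding amount.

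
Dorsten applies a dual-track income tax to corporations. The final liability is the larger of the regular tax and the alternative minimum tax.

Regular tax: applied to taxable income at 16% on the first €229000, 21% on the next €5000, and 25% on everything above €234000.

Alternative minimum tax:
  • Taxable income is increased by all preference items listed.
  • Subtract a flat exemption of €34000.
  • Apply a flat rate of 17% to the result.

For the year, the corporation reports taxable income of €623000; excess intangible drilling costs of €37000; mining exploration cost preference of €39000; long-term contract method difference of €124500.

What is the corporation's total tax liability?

Regular tax:
  €229000 × 16% = €36640
  €5000 × 21% = €1050
  €389000 × 25% = €97250
  → €134940

Alternative minimum tax:
  Adjusted income: €623000 + €37000 + €39000 + €124500 = €823500
  Less exemption €34000 → base €789500
  €789500 × 17% = €134215

€134940 > €134215, so the regular tax governs.

€134940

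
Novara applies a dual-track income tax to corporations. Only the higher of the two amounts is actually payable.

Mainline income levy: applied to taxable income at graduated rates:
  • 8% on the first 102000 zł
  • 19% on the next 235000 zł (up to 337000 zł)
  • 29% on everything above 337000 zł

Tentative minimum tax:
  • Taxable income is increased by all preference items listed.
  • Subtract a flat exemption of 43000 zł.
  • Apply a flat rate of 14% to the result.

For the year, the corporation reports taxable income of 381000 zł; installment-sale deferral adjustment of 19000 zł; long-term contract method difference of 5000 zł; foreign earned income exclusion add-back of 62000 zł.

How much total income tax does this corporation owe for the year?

65570 zł

Mainline income levy:
  102000 zł × 8% = 8160 zł
  235000 zł × 19% = 44650 zł
  44000 zł × 29% = 12760 zł
  → 65570 zł

Tentative minimum tax:
  Adjusted income: 381000 zł + 19000 zł + 5000 zł + 62000 zł = 467000 zł
  Less exemption 43000 zł → base 424000 zł
  424000 zł × 14% = 59360 zł

65570 zł > 59360 zł, so the mainline income levy governs.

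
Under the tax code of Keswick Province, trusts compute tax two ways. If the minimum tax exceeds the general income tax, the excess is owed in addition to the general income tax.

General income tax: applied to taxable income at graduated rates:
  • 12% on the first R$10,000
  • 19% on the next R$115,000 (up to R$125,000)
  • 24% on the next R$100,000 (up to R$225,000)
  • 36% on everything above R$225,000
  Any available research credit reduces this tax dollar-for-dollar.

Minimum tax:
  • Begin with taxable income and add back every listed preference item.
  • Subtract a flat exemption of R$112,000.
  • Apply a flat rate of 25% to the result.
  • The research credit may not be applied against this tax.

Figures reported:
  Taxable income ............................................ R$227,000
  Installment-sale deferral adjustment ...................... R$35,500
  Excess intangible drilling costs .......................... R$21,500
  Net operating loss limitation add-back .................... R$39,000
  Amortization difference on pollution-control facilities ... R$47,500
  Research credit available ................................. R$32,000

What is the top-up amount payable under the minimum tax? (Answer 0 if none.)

General income tax:
  R$10,000 × 12% = R$1,200
  R$115,000 × 19% = R$21,850
  R$100,000 × 24% = R$24,000
  R$2,000 × 36% = R$720
  → R$47,770
  Less research credit R$32,000 → R$15,770

Minimum tax:
  Adjusted income: R$227,000 + R$35,500 + R$21,500 + R$39,000 + R$47,500 = R$370,500
  Less exemption R$112,000 → base R$258,500
  R$258,500 × 25% = R$64,625

Excess of minimum tax over general income tax: R$64,625 − R$15,770 = R$48,855.

R$48,855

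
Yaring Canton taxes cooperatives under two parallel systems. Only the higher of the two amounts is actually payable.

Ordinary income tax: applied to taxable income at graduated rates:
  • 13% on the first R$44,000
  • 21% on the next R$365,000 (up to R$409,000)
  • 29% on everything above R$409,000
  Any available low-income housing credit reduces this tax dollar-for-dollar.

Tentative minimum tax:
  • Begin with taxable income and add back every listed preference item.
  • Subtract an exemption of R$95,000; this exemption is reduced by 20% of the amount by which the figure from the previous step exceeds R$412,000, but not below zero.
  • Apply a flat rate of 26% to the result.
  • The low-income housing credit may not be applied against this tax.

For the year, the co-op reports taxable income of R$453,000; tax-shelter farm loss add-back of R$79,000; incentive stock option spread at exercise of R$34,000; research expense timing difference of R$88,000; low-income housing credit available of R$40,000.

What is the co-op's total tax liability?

Ordinary income tax:
  R$44,000 × 13% = R$5,720
  R$365,000 × 21% = R$76,650
  R$44,000 × 29% = R$12,760
  → R$95,130
  Less low-income housing credit R$40,000 → R$55,130

Tentative minimum tax:
  Adjusted income: R$453,000 + R$79,000 + R$34,000 + R$88,000 = R$654,000
  Exemption: R$95,000 − 20% × (R$654,000 − R$412,000) = R$95,000 − R$48,400 = R$46,600
  Base: R$654,000 − R$46,600 = R$607,400
  R$607,400 × 26% = R$157,924

R$157,924 > R$55,130, so the tentative minimum tax is the binding amount.

R$157,924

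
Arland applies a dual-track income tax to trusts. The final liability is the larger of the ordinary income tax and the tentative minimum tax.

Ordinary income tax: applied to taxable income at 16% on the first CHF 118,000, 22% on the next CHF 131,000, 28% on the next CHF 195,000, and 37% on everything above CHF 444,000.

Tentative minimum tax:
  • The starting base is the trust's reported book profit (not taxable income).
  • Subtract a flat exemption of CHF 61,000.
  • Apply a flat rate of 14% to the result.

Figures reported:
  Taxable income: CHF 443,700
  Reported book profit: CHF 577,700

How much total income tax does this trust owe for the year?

Tentative minimum tax:
  Base (reported book profit): CHF 577,700
  Less exemption CHF 61,000 → base CHF 516,700
  CHF 516,700 × 14% = CHF 72,338

Ordinary income tax:
  CHF 118,000 × 16% = CHF 18,880
  CHF 131,000 × 22% = CHF 28,820
  CHF 194,700 × 28% = CHF 54,516
  → CHF 102,216

CHF 102,216 > CHF 72,338, so the ordinary income tax governs.

CHF 102,216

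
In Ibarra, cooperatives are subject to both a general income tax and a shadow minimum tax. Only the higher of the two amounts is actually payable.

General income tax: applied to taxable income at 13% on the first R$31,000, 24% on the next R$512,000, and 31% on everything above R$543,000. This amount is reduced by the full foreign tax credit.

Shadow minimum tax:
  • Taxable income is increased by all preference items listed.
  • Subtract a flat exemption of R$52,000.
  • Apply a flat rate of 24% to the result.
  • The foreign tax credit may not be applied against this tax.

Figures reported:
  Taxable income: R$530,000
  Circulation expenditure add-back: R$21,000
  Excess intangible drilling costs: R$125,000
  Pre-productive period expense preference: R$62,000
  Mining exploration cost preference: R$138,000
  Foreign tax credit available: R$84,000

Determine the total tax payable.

R$197,760

Shadow minimum tax:
  Adjusted income: R$530,000 + R$21,000 + R$125,000 + R$62,000 + R$138,000 = R$876,000
  Less exemption R$52,000 → base R$824,000
  R$824,000 × 24% = R$197,760

General income tax:
  R$31,000 × 13% = R$4,030
  R$499,000 × 24% = R$119,760
  → R$123,790
  Less foreign tax credit R$84,000 → R$39,790

R$197,760 > R$39,790, so the shadow minimum tax is the binding amount.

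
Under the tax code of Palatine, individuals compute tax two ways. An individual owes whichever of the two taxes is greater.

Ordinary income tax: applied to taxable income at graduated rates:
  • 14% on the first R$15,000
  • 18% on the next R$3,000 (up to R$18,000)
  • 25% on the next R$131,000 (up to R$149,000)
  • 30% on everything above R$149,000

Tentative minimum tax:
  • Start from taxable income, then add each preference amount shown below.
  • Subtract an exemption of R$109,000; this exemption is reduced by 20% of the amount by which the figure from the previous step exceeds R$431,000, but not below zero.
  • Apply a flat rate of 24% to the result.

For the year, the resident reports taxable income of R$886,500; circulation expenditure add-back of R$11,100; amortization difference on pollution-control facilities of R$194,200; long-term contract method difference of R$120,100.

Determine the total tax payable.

R$290,856

Tentative minimum tax:
  Adjusted income: R$886,500 + R$11,100 + R$194,200 + R$120,100 = R$1,211,900
  Exemption: 20% × (R$1,211,900 − R$431,000) = R$156,180 ≥ R$109,000, so the exemption is fully phased out
  Base: R$1,211,900 − R$0 = R$1,211,900
  R$1,211,900 × 24% = R$290,856

Ordinary income tax:
  R$15,000 × 14% = R$2,100
  R$3,000 × 18% = R$540
  R$131,000 × 25% = R$32,750
  R$737,500 × 30% = R$221,250
  → R$256,640

R$290,856 > R$256,640, so the tentative minimum tax is the binding amount.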